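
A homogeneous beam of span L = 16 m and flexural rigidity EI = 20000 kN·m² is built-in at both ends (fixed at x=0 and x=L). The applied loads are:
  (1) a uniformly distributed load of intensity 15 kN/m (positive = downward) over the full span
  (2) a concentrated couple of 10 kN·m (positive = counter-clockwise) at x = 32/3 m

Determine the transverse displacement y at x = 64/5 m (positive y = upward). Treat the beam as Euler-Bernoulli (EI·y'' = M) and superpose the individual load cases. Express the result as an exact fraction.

Load 1 — uniform load w=15 kN/m over full span:
  y_1 = -wx²(L-x)²/(24EI) = -15·(64/5)²·(16-(64/5))²/(24·20000) = -4096/78125 m
Load 2 — applied couple M₀=10 kN·m at a=32/3 m (b=L-a=16/3):
  y_2 = (R_Ax³/6 - M_Ax²/2 - M₀(x-a)²/2)/EI  [x>a] with R_A=5/6, M_A=10/3 = ((5/6)·(64/5)³/6 - (10/3)·(64/5)²/2 - 10·((64/5)-(32/3))²/2)/20000 = -32/140625 m
Superposition: y = Σ y_i = -37024/703125 m ≈ -0.052656 m

y(64/5) = -37024/703125 m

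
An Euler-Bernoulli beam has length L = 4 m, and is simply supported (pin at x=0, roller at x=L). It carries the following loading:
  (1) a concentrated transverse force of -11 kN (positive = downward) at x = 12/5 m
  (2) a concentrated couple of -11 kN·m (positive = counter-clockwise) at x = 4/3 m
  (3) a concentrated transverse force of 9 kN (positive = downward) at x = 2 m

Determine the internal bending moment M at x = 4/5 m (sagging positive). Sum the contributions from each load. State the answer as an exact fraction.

M(4/5) = -53/25 kN·m

Load 1 — point force P=-11 kN at a=12/5 m (b=L-a=8/5):
  M_1 = Pbx/L  [x≤a] = (-11)·(8/5)·(4/5)/4 = -88/25 kN·m
Load 2 — applied couple M₀=-11 kN·m at a=4/3 m (b=L-a=8/3):
  M_2 = M₀x/L  [x≤a] = (-11)·(4/5)/4 = -11/5 kN·m
Load 3 — point force P=9 kN at a=2 m (b=L-a=2):
  M_3 = Pbx/L  [x≤a] = 9·2·(4/5)/4 = 18/5 kN·m
Superposition: M = Σ M_i = -53/25 kN·m ≈ -2.120000 kN·m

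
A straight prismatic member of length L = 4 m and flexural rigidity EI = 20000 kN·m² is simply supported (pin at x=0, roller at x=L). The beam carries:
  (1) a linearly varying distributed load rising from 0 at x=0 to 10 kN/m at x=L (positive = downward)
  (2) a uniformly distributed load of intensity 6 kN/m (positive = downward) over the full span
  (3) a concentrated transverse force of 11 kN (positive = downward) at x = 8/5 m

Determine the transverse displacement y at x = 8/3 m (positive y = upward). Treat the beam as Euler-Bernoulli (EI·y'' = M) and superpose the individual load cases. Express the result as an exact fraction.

y(8/3) = -124472/56953125 m

Load 1 — triangular load w₀=10 kN/m (0→w₀ over full span):
  y_1 = -w₀x(7L⁴-10L²x²+3x⁴)/(360LEI) = -10·(8/3)·(7·4⁴-10·4²·(8/3)²+3·(8/3)⁴)/(360·4·20000) = -68/91125 m
Load 2 — uniform load w=6 kN/m over full span:
  y_2 = -wx(L³-2Lx²+x³)/(24EI) = -6·(8/3)·(4³-2·4·(8/3)²+(8/3)³)/(24·20000) = -44/50625 m
Load 3 — point force P=11 kN at a=8/5 m (b=L-a=12/5):
  y_3 = -Pa(L-x)(2Lx-a²-x²)/(6LEI)  [x>a] = -11·(8/5)·(4-(8/3))·(2·4·(8/3)-(8/5)²-(8/3)²)/(6·4·20000) = -3608/6328125 m
Superposition: y = Σ y_i = -124472/56953125 m ≈ -0.002186 m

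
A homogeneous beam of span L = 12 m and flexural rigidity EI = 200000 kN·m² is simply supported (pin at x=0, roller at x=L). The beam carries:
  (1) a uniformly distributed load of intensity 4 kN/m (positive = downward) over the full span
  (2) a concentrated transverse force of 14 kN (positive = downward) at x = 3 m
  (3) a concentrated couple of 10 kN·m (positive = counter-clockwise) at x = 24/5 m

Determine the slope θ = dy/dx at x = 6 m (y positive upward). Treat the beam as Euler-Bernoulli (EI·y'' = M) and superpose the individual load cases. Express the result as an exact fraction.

θ(6) = 407/4000000 rad

Load 1 — uniform load w=4 kN/m over full span:
  θ_1 = -w(L³-6Lx²+4x³)/(24EI) = -4·(12³-6·12·6²+4·6³)/(24·200000) = 0 rad
Load 2 — point force P=14 kN at a=3 m (b=L-a=9):
  θ_2 = -Pa(2L²-6Lx+3x²+a²)/(6LEI)  [x>a] = -14·3·(2·12²-6·12·6+3·6²+3²)/(6·12·200000) = 63/800000 rad
Load 3 — applied couple M₀=10 kN·m at a=24/5 m (b=L-a=36/5):
  θ_3 = (M₀x²/(2L)-M₀(x-a)+C₁)/EI  [x>a] with C₁=M₀(3b²-L²)/(6L)=8/5 = (10·6²/(2·12)-10·(6-(24/5))+(8/5))/200000 = 23/1000000 rad
Superposition: θ = Σ θ_i = 407/4000000 rad ≈ 0.000102 rad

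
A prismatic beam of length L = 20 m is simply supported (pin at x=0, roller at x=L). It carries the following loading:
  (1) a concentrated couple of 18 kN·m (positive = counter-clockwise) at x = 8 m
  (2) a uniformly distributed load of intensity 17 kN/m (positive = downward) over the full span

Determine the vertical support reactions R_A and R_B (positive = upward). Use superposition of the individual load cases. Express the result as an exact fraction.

R_A = 1709/10 kN, R_B = 1691/10 kN

Load 1 — applied couple M₀=18 kN·m at a=8 m (b=L-a=12):
  R_A = M₀/L = 18/20 = 9/10 kN
  R_B = -M₀/L = -18/20 = -9/10 kN
Load 2 — uniform load w=17 kN/m over full span:
  R_A = wL/2 = 17·20/2 = 170 kN
  R_B = wL/2 = 17·20/2 = 170 kN
Superposition: R_A = 1709/10 kN, R_B = 1691/10 kN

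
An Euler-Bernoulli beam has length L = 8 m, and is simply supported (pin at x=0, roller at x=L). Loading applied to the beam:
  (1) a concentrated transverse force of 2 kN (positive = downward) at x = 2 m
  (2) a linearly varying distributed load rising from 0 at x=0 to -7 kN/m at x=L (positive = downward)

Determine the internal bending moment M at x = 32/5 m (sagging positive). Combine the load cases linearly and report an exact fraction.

Load 1 — point force P=2 kN at a=2 m (b=L-a=6):
  M_1 = Pa(L-x)/L  [x>a] = 2·2·(8-(32/5))/8 = 4/5 kN·m
Load 2 — triangular load w₀=-7 kN/m (0→w₀ over full span):
  M_2 = w₀Lx/6 - w₀x³/(6L) = (-7)·8·(32/5)/6 - (-7)·(32/5)³/(6·8) = -2688/125 kN·m
Superposition: M = Σ M_i = -2588/125 kN·m ≈ -20.704000 kN·m

M(32/5) = -2588/125 kN·m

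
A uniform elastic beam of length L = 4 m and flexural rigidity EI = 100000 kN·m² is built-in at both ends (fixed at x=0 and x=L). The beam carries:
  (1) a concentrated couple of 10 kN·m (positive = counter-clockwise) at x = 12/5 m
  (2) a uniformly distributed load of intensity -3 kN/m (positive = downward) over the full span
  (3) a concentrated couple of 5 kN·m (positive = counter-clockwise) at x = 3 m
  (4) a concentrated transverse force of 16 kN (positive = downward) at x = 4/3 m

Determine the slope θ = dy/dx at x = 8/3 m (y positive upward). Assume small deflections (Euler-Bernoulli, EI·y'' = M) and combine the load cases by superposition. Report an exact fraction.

θ(8/3) = 9433/243000000 rad

Load 1 — applied couple M₀=10 kN·m at a=12/5 m (b=L-a=8/5):
  θ_1 = (R_Ax²/2 - M_Ax - M₀(x-a))/EI  [x>a] with R_A=18/5, M_A=16/5 = ((18/5)·(8/3)²/2 - (16/5)·(8/3) - 10·((8/3)-(12/5)))/100000 = 1/62500 rad
Load 2 — uniform load w=-3 kN/m over full span:
  θ_2 = -wx(L-x)(L-2x)/(12EI) = -(-3)·(8/3)·(4-(8/3))·(4-2·(8/3))/(12·100000) = -1/84375 rad
Load 3 — applied couple M₀=5 kN·m at a=3 m (b=L-a=1):
  θ_3 = (R_Ax²/2 - M_Ax)/EI  [x≤a] with R_A=45/32, M_A=25/16 = ((45/32)·(8/3)²/2 - (25/16)·(8/3))/100000 = 1/120000 rad
Load 4 — point force P=16 kN at a=4/3 m (b=L-a=8/3):
  θ_4 = Pa²(L-x)(2bL-(3b+a)(L-x))/(2L³EI)  [x>a] = 16·(4/3)²·(4-(8/3))·(2·(8/3)·4-(3·(8/3)+(4/3))·(4-(8/3)))/(2·4³·100000) = 4/151875 rad
Superposition: θ = Σ θ_i = 9433/243000000 rad ≈ 0.000039 rad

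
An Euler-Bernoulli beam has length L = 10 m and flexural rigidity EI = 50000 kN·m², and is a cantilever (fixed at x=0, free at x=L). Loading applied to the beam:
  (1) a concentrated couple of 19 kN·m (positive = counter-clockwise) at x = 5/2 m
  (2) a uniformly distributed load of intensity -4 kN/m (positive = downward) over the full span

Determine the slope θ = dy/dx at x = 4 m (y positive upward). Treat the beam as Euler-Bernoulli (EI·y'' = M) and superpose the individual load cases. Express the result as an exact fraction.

θ(4) = 3421/300000 rad

Load 1 — applied couple M₀=19 kN·m at a=5/2 m (b=L-a=15/2):
  θ_1 = M₀a/EI  [x>a] = 19·(5/2)/50000 = 19/20000 rad
Load 2 — uniform load w=-4 kN/m over full span:
  θ_2 = -wx(x²-3Lx+3L²)/(6EI) = -(-4)·4·(4²-3·10·4+3·10²)/(6·50000) = 98/9375 rad
Superposition: θ = Σ θ_i = 3421/300000 rad ≈ 0.011403 rad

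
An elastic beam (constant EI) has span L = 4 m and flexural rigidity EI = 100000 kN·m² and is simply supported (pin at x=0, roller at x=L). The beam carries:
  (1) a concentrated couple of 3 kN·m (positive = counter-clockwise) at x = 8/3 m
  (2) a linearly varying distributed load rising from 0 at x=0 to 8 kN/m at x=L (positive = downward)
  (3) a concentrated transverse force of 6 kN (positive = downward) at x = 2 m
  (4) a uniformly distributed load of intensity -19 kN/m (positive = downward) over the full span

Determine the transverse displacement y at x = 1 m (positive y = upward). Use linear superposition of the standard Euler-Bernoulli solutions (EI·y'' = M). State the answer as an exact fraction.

Load 1 — applied couple M₀=3 kN·m at a=8/3 m (b=L-a=4/3):
  y_1 = (M₀x³/(6L)+C₁x)/EI  [x≤a] with C₁=M₀(3b²-L²)/(6L)=-4/3 = (3·1³/(6·4)+(-4/3)·1)/100000 = -29/2400000 m
Load 2 — triangular load w₀=8 kN/m (0→w₀ over full span):
  y_2 = -w₀x(7L⁴-10L²x²+3x⁴)/(360LEI) = -8·1·(7·4⁴-10·4²·1²+3·1⁴)/(360·4·100000) = -109/1200000 m
Load 3 — point force P=6 kN at a=2 m (b=L-a=2):
  y_3 = -Pbx(L²-b²-x²)/(6LEI)  [x≤a] = -6·2·1·(4²-2²-1²)/(6·4·100000) = -11/200000 m
Load 4 — uniform load w=-19 kN/m over full span:
  y_4 = -wx(L³-2Lx²+x³)/(24EI) = -(-19)·1·(4³-2·4·1²+1³)/(24·100000) = 361/800000 m
Superposition: y = Σ y_i = 11/37500 m ≈ 0.000293 m

y(1) = 11/37500 m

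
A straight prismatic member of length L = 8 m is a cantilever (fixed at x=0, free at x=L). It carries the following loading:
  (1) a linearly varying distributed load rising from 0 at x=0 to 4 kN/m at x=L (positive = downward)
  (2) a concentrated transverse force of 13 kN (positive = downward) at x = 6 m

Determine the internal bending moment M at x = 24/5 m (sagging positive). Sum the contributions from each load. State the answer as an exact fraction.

Load 1 — triangular load w₀=4 kN/m (0→w₀ over full span):
  M_1 = w₀Lx/2 - w₀L²/3 - w₀x³/(6L) = 4·8·(24/5)/2 - 4·8²/3 - 4·(24/5)³/(6·8) = -6656/375 kN·m
Load 2 — point force P=13 kN at a=6 m (b=L-a=2):
  M_2 = -P(a-x)  [x≤a] = -13·(6-(24/5)) = -78/5 kN·m
Superposition: M = Σ M_i = -12506/375 kN·m ≈ -33.349333 kN·m

M(24/5) = -12506/375 kN·m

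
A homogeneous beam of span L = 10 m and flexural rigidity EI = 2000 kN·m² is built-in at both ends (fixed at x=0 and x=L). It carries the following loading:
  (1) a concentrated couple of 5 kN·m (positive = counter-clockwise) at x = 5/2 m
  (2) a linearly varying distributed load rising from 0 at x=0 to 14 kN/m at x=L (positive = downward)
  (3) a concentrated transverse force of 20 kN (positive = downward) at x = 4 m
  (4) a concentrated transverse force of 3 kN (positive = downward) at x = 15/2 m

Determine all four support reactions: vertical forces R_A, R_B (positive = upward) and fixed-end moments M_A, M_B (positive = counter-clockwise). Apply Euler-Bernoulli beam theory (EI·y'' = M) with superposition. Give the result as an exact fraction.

Load 1 — applied couple M₀=5 kN·m at a=5/2 m (b=L-a=15/2):
  R_A = 6M₀ab/L³ = 6·5·(5/2)·(15/2)/10³ = 9/16 kN
  M_A = M₀b(2a-b)/L² = 5·(15/2)·(2·(5/2)-(15/2))/10² = -15/16 kN·m
  R_B = -6M₀ab/L³ = -6·5·(5/2)·(15/2)/10³ = -9/16 kN
  M_B = M₀a(2b-a)/L² = 5·(5/2)·(2·(15/2)-(5/2))/10² = 25/16 kN·m
Load 2 — triangular load w₀=14 kN/m (0→w₀ over full span):
  R_A = 3w₀L/20 = 3·14·10/20 = 21 kN
  M_A = w₀L²/30 = 14·10²/30 = 140/3 kN·m
  R_B = 7w₀L/20 = 7·14·10/20 = 49 kN
  M_B = -w₀L²/20 = -14·10²/20 = -70 kN·m
Load 3 — point force P=20 kN at a=4 m (b=L-a=6):
  R_A = Pb²(3a+b)/L³ = 20·6²·(3·4+6)/10³ = 324/25 kN
  M_A = Pab²/L² = 20·4·6²/10² = 144/5 kN·m
  R_B = Pa²(a+3b)/L³ = 20·4²·(4+3·6)/10³ = 176/25 kN
  M_B = -Pa²b/L² = -20·4²·6/10² = -96/5 kN·m
Load 4 — point force P=3 kN at a=15/2 m (b=L-a=5/2):
  R_A = Pb²(3a+b)/L³ = 3·(5/2)²·(3·(15/2)+(5/2))/10³ = 15/32 kN
  M_A = Pab²/L² = 3·(15/2)·(5/2)²/10² = 45/32 kN·m
  R_B = Pa²(a+3b)/L³ = 3·(15/2)²·((15/2)+3·(5/2))/10³ = 81/32 kN
  M_B = -Pa²b/L² = -3·(15/2)²·(5/2)/10² = -135/32 kN·m
Superposition: R_A = 27993/800 kN, M_A = 36449/480 kN·m, R_B = 46407/800 kN, M_B = -14697/160 kN·m

R_A = 27993/800 kN, M_A = 36449/480 kN·m, R_B = 46407/800 kN, M_B = -14697/160 kN·m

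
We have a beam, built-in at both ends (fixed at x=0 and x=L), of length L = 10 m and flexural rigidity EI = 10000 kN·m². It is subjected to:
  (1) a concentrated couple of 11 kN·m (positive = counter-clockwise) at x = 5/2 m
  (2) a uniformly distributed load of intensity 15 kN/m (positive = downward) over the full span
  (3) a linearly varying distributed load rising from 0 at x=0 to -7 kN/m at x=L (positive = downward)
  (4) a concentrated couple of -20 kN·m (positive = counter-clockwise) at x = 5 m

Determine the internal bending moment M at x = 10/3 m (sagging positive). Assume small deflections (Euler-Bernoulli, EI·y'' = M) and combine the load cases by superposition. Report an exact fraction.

M(10/3) = 31763/1296 kN·m

Load 1 — applied couple M₀=11 kN·m at a=5/2 m (b=L-a=15/2):
  M_1 = R_Ax - M_A - M₀  [x>a] with R_A=99/80, M_A=-33/16 = (99/80)·(10/3) - (-33/16) - 11 = -77/16 kN·m
Load 2 — uniform load w=15 kN/m over full span:
  M_2 = wLx/2 - wL²/12 - wx²/2 = 15·10·(10/3)/2 - 15·10²/12 - 15·(10/3)²/2 = 125/3 kN·m
Load 3 — triangular load w₀=-7 kN/m (0→w₀ over full span):
  M_3 = 3w₀Lx/20 - w₀L²/30 - w₀x³/(6L) = 3·(-7)·10·(10/3)/20 - (-7)·10²/30 - (-7)·(10/3)³/(6·10) = -595/81 kN·m
Load 4 — applied couple M₀=-20 kN·m at a=5 m (b=L-a=5):
  M_4 = R_Ax - M_A  [x≤a] with R_A=-3, M_A=-5 = (-3)·(10/3) - (-5) = -5 kN·m
Superposition: M = Σ M_i = 31763/1296 kN·m ≈ 24.508488 kN·m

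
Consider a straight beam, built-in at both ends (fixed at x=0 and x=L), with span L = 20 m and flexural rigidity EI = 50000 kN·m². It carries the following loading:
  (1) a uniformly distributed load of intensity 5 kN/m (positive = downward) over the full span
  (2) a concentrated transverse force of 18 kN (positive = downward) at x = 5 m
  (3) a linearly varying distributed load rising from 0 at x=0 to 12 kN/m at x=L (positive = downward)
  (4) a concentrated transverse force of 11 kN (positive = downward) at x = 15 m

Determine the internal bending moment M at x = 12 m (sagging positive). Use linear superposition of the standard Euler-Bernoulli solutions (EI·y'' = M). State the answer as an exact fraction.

Load 1 — uniform load w=5 kN/m over full span:
  M_1 = wLx/2 - wL²/12 - wx²/2 = 5·20·12/2 - 5·20²/12 - 5·12²/2 = 220/3 kN·m
Load 2 — point force P=18 kN at a=5 m (b=L-a=15):
  M_2 = Pa²(a+3b)(L-x)/L³ - Pa²b/L²  [x>a] = 18·5²·(5+3·15)·(20-12)/20³ - 18·5²·15/20² = 45/8 kN·m
Load 3 — triangular load w₀=12 kN/m (0→w₀ over full span):
  M_3 = 3w₀Lx/20 - w₀L²/30 - w₀x³/(6L) = 3·12·20·12/20 - 12·20²/30 - 12·12³/(6·20) = 496/5 kN·m
Load 4 — point force P=11 kN at a=15 m (b=L-a=5):
  M_4 = Pb²(3a+b)x/L³ - Pab²/L²  [x≤a] = 11·5²·(3·15+5)·12/20³ - 11·15·5²/20² = 165/16 kN·m
Superposition: M = Σ M_i = 45233/240 kN·m ≈ 188.470833 kN·m

M(12) = 45233/240 kN·m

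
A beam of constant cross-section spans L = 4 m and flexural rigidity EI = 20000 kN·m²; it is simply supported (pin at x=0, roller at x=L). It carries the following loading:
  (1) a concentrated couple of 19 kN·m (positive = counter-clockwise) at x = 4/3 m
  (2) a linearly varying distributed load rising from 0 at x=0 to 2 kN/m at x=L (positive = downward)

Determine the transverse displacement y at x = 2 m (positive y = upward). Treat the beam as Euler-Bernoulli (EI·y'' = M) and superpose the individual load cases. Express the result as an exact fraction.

y(2) = 13/36000 m

Load 1 — applied couple M₀=19 kN·m at a=4/3 m (b=L-a=8/3):
  y_1 = (M₀x³/(6L)-M₀(x-a)²/2+C₁x)/EI  [x>a] with C₁=M₀(3b²-L²)/(6L)=38/9 = (19·2³/(6·4)-19·(2-(4/3))²/2+(38/9)·2)/20000 = 19/36000 m
Load 2 — triangular load w₀=2 kN/m (0→w₀ over full span):
  y_2 = -w₀x(7L⁴-10L²x²+3x⁴)/(360LEI) = -2·2·(7·4⁴-10·4²·2²+3·2⁴)/(360·4·20000) = -1/6000 m
Superposition: y = Σ y_i = 13/36000 m ≈ 0.000361 m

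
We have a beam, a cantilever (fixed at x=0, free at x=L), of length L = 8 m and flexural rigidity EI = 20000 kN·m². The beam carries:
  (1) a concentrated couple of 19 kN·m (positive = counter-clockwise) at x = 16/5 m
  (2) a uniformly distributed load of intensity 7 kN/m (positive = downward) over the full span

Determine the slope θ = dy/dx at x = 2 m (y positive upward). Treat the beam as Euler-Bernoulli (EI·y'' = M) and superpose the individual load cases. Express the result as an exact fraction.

Load 1 — applied couple M₀=19 kN·m at a=16/5 m (b=L-a=24/5):
  θ_1 = M₀x/EI  [x≤a] = 19·2/20000 = 19/10000 rad
Load 2 — uniform load w=7 kN/m over full span:
  θ_2 = -wx(x²-3Lx+3L²)/(6EI) = -7·2·(2²-3·8·2+3·8²)/(6·20000) = -259/15000 rad
Superposition: θ = Σ θ_i = -461/30000 rad ≈ -0.015367 rad

θ(2) = -461/30000 rad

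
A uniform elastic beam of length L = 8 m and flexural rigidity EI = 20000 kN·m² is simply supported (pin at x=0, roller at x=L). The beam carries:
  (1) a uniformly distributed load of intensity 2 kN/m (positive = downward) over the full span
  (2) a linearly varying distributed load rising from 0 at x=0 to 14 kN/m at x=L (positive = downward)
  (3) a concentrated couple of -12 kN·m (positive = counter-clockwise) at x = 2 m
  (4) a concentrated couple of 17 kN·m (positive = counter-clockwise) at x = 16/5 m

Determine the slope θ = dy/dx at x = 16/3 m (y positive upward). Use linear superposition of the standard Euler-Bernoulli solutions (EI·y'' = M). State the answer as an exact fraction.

Load 1 — uniform load w=2 kN/m over full span:
  θ_1 = -w(L³-6Lx²+4x³)/(24EI) = -2·(8³-6·8·(16/3)²+4·(16/3)³)/(24·20000) = 52/50625 rad
Load 2 — triangular load w₀=14 kN/m (0→w₀ over full span):
  θ_2 = -w₀(7L⁴-30L²x²+15x⁴)/(360LEI) = -14·(7·8⁴-30·8²·(16/3)²+15·(16/3)⁴)/(360·8·20000) = 2548/759375 rad
Load 3 — applied couple M₀=-12 kN·m at a=2 m (b=L-a=6):
  θ_3 = (M₀x²/(2L)-M₀(x-a)+C₁)/EI  [x>a] with C₁=M₀(3b²-L²)/(6L)=-11 = ((-12)·(16/3)²/(2·8)-(-12)·((16/3)-2)+(-11))/20000 = 23/60000 rad
Load 4 — applied couple M₀=17 kN·m at a=16/5 m (b=L-a=24/5):
  θ_4 = (M₀x²/(2L)-M₀(x-a)+C₁)/EI  [x>a] with C₁=M₀(3b²-L²)/(6L)=136/75 = (17·(16/3)²/(2·8)-17·((16/3)-(16/5))+(136/75))/20000 = -119/562500 rad
Superposition: θ = Σ θ_i = 553351/121500000 rad ≈ 0.004554 rad

θ(16/3) = 553351/121500000 rad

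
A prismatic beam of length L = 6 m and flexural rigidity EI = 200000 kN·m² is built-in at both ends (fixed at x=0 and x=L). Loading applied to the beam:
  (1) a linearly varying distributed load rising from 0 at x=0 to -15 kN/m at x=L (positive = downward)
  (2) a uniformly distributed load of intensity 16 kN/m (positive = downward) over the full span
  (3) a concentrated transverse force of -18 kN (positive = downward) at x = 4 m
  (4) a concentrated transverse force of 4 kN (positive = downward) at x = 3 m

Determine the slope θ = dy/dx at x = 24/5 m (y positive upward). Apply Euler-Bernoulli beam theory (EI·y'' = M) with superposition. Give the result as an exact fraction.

θ(24/5) = 399/12500000 rad

Load 1 — triangular load w₀=-15 kN/m (0→w₀ over full span):
  θ_1 = -w₀(2x(L-x)(L-2x)(x+2L)+x²(L-x)²)/(120LEI) = -(-15)·(2·(24/5)·(6-(24/5))·(6-2·(24/5))·((24/5)+2·6)+(24/5)²·(6-(24/5))²)/(120·6·200000) = -27/390625 rad
Load 2 — uniform load w=16 kN/m over full span:
  θ_2 = -wx(L-x)(L-2x)/(12EI) = -16·(24/5)·(6-(24/5))·(6-2·(24/5))/(12·200000) = 54/390625 rad
Load 3 — point force P=-18 kN at a=4 m (b=L-a=2):
  θ_3 = Pa²(L-x)(2bL-(3b+a)(L-x))/(2L³EI)  [x>a] = (-18)·4²·(6-(24/5))·(2·2·6-(3·2+4)·(6-(24/5)))/(2·6³·200000) = -3/62500 rad
Load 4 — point force P=4 kN at a=3 m (b=L-a=3):
  θ_4 = Pa²(L-x)(2bL-(3b+a)(L-x))/(2L³EI)  [x>a] = 4·3²·(6-(24/5))·(2·3·6-(3·3+3)·(6-(24/5)))/(2·6³·200000) = 27/2500000 rad
Superposition: θ = Σ θ_i = 399/12500000 rad ≈ 0.000032 rad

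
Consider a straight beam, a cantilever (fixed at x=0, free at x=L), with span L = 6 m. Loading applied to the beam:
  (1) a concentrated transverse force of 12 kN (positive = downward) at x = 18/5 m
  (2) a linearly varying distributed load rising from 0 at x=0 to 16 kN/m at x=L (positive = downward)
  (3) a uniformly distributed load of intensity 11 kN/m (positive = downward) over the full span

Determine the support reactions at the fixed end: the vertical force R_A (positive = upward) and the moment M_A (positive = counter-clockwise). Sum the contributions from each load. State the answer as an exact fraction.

Load 1 — point force P=12 kN at a=18/5 m (b=L-a=12/5):
  R_A = P = 12 kN
  M_A = Pa = 12·(18/5) = 216/5 kN·m
Load 2 — triangular load w₀=16 kN/m (0→w₀ over full span):
  R_A = w₀L/2 = 16·6/2 = 48 kN
  M_A = w₀L²/3 = 16·6²/3 = 192 kN·m
Load 3 — uniform load w=11 kN/m over full span:
  R_A = wL = 11·6 = 66 kN
  M_A = wL²/2 = 11·6²/2 = 198 kN·m
Superposition: R_A = 126 kN, M_A = 2166/5 kN·m

R_A = 126 kN, M_A = 2166/5 kN·m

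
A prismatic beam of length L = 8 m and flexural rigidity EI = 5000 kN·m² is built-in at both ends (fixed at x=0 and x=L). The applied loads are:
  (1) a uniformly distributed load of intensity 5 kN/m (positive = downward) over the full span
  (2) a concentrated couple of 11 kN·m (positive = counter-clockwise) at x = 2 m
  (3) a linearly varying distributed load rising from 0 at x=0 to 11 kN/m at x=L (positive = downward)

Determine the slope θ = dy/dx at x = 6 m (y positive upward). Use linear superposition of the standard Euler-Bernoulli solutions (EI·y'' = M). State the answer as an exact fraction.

θ(6) = 6203/800000 rad

Load 1 — uniform load w=5 kN/m over full span:
  θ_1 = -wx(L-x)(L-2x)/(12EI) = -5·6·(8-6)·(8-2·6)/(12·5000) = 1/250 rad
Load 2 — applied couple M₀=11 kN·m at a=2 m (b=L-a=6):
  θ_2 = (R_Ax²/2 - M_Ax - M₀(x-a))/EI  [x>a] with R_A=99/64, M_A=-33/16 = ((99/64)·6²/2 - (-33/16)·6 - 11·(6-2))/5000 = -121/160000 rad
Load 3 — triangular load w₀=11 kN/m (0→w₀ over full span):
  θ_3 = -w₀(2x(L-x)(L-2x)(x+2L)+x²(L-x)²)/(120LEI) = -11·(2·6·(8-6)·(8-2·6)·(6+2·8)+6²·(8-6)²)/(120·8·5000) = 451/100000 rad
Superposition: θ = Σ θ_i = 6203/800000 rad ≈ 0.007754 rad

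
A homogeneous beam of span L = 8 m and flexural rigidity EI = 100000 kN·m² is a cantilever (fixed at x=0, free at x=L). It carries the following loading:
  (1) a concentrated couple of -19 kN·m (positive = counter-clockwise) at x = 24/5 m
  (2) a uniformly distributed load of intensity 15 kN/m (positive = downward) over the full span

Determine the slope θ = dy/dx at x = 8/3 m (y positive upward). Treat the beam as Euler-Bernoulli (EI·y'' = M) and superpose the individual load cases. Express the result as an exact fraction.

θ(8/3) = -3211/337500 rad

Load 1 — applied couple M₀=-19 kN·m at a=24/5 m (b=L-a=16/5):
  θ_1 = M₀x/EI  [x≤a] = (-19)·(8/3)/100000 = -19/37500 rad
Load 2 — uniform load w=15 kN/m over full span:
  θ_2 = -wx(x²-3Lx+3L²)/(6EI) = -15·(8/3)·((8/3)²-3·8·(8/3)+3·8²)/(6·100000) = -152/16875 rad
Superposition: θ = Σ θ_i = -3211/337500 rad ≈ -0.009514 rad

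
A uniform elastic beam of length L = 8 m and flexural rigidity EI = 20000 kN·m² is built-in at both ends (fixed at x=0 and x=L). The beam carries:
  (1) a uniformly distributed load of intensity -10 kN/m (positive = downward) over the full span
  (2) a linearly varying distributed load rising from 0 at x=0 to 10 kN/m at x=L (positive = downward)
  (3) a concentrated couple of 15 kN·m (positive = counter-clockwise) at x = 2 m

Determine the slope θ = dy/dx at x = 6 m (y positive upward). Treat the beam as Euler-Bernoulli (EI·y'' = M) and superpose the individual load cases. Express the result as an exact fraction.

Load 1 — uniform load w=-10 kN/m over full span:
  θ_1 = -wx(L-x)(L-2x)/(12EI) = -(-10)·6·(8-6)·(8-2·6)/(12·20000) = -1/500 rad
Load 2 — triangular load w₀=10 kN/m (0→w₀ over full span):
  θ_2 = -w₀(2x(L-x)(L-2x)(x+2L)+x²(L-x)²)/(120LEI) = -10·(2·6·(8-6)·(8-2·6)·(6+2·8)+6²·(8-6)²)/(120·8·20000) = 41/40000 rad
Load 3 — applied couple M₀=15 kN·m at a=2 m (b=L-a=6):
  θ_3 = (R_Ax²/2 - M_Ax - M₀(x-a))/EI  [x>a] with R_A=135/64, M_A=-45/16 = ((135/64)·6²/2 - (-45/16)·6 - 15·(6-2))/20000 = -33/128000 rad
Superposition: θ = Σ θ_i = -789/640000 rad ≈ -0.001233 rad

θ(6) = -789/640000 rad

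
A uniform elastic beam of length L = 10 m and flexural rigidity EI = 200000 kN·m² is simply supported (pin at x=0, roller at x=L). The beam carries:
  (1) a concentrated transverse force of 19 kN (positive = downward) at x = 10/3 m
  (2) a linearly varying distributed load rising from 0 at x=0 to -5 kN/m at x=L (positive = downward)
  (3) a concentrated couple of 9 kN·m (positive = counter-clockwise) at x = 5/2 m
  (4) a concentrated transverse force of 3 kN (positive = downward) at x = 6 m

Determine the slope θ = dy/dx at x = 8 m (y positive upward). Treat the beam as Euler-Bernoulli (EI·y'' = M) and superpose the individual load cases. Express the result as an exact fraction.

Load 1 — point force P=19 kN at a=10/3 m (b=L-a=20/3):
  θ_1 = -Pa(2L²-6Lx+3x²+a²)/(6LEI)  [x>a] = -19·(10/3)·(2·10²-6·10·8+3·8²+(10/3)²)/(6·10·200000) = 3287/8100000 rad
Load 2 — triangular load w₀=-5 kN/m (0→w₀ over full span):
  θ_2 = -w₀(7L⁴-30L²x²+15x⁴)/(360LEI) = -(-5)·(7·10⁴-30·10²·8²+15·8⁴)/(360·10·200000) = -757/1800000 rad
Load 3 — applied couple M₀=9 kN·m at a=5/2 m (b=L-a=15/2):
  θ_3 = (M₀x²/(2L)-M₀(x-a)+C₁)/EI  [x>a] with C₁=M₀(3b²-L²)/(6L)=165/16 = (9·8²/(2·10)-9·(8-(5/2))+(165/16))/200000 = -831/16000000 rad
Load 4 — point force P=3 kN at a=6 m (b=L-a=4):
  θ_4 = -Pa(2L²-6Lx+3x²+a²)/(6LEI)  [x>a] = -3·6·(2·10²-6·10·8+3·8²+6²)/(6·10·200000) = 39/500000 rad
Superposition: θ = Σ θ_i = 14657/1296000000 rad ≈ 0.000011 rad

θ(8) = 14657/1296000000 rad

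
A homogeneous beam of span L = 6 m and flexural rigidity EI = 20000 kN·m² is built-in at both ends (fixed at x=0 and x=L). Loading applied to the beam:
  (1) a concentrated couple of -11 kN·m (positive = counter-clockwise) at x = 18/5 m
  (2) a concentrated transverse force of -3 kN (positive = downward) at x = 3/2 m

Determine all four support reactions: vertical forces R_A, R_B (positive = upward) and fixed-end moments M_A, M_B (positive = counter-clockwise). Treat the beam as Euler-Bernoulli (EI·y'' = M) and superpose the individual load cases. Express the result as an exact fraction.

R_A = -4137/800 kN, M_A = -4841/800 kN·m, R_B = 1737/800 kN, M_B = -381/800 kN·m

Load 1 — applied couple M₀=-11 kN·m at a=18/5 m (b=L-a=12/5):
  R_A = 6M₀ab/L³ = 6·(-11)·(18/5)·(12/5)/6³ = -66/25 kN
  M_A = M₀b(2a-b)/L² = (-11)·(12/5)·(2·(18/5)-(12/5))/6² = -88/25 kN·m
  R_B = -6M₀ab/L³ = -6·(-11)·(18/5)·(12/5)/6³ = 66/25 kN
  M_B = M₀a(2b-a)/L² = (-11)·(18/5)·(2·(12/5)-(18/5))/6² = -33/25 kN·m
Load 2 — point force P=-3 kN at a=3/2 m (b=L-a=9/2):
  R_A = Pb²(3a+b)/L³ = (-3)·(9/2)²·(3·(3/2)+(9/2))/6³ = -81/32 kN
  M_A = Pab²/L² = (-3)·(3/2)·(9/2)²/6² = -81/32 kN·m
  R_B = Pa²(a+3b)/L³ = (-3)·(3/2)²·((3/2)+3·(9/2))/6³ = -15/32 kN
  M_B = -Pa²b/L² = -(-3)·(3/2)²·(9/2)/6² = 27/32 kN·m
Superposition: R_A = -4137/800 kN, M_A = -4841/800 kN·m, R_B = 1737/800 kN, M_B = -381/800 kN·m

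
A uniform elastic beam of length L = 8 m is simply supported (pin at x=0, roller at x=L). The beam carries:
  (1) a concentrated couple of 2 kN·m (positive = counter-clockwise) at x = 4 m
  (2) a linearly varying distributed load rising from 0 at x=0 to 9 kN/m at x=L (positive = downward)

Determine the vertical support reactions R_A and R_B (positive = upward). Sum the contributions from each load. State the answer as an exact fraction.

R_A = 49/4 kN, R_B = 95/4 kN

Load 1 — applied couple M₀=2 kN·m at a=4 m (b=L-a=4):
  R_A = M₀/L = 2/8 = 1/4 kN
  R_B = -M₀/L = -2/8 = -1/4 kN
Load 2 — triangular load w₀=9 kN/m (0→w₀ over full span):
  R_A = w₀L/6 = 9·8/6 = 12 kN
  R_B = w₀L/3 = 9·8/3 = 24 kN
Superposition: R_A = 49/4 kN, R_B = 95/4 kN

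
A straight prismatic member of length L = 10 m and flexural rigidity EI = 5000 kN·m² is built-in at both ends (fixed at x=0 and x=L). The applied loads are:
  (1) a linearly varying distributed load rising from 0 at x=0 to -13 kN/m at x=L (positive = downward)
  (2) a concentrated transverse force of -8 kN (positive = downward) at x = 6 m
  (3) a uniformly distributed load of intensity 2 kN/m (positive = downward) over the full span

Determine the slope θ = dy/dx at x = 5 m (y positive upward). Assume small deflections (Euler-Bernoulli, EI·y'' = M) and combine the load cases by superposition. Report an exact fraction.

Load 1 — triangular load w₀=-13 kN/m (0→w₀ over full span):
  θ_1 = -w₀(2x(L-x)(L-2x)(x+2L)+x²(L-x)²)/(120LEI) = -(-13)·(2·5·(10-5)·(10-2·5)·(5+2·10)+5²·(10-5)²)/(120·10·5000) = 13/9600 rad
Load 2 — point force P=-8 kN at a=6 m (b=L-a=4):
  θ_2 = -Pb²x(2aL-(3a+b)x)/(2L³EI)  [x≤a] = -(-8)·4²·5·(2·6·10-(3·6+4)·5)/(2·10³·5000) = 2/3125 rad
Load 3 — uniform load w=2 kN/m over full span:
  θ_3 = -wx(L-x)(L-2x)/(12EI) = -2·5·(10-5)·(10-2·5)/(12·5000) = 0 rad
Superposition: θ = Σ θ_i = 2393/1200000 rad ≈ 0.001994 rad

θ(5) = 2393/1200000 rad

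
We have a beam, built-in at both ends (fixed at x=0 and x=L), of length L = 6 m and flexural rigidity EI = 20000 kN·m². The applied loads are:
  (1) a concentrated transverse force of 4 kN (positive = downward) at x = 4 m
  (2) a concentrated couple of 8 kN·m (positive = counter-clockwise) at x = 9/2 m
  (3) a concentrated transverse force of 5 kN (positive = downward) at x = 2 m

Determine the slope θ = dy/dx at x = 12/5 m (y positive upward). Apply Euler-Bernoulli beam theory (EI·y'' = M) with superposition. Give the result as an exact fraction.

θ(12/5) = -21/125000 rad

Load 1 — point force P=4 kN at a=4 m (b=L-a=2):
  θ_1 = -Pb²x(2aL-(3a+b)x)/(2L³EI)  [x≤a] = -4·2²·(12/5)·(2·4·6-(3·4+2)·(12/5))/(2·6³·20000) = -1/15625 rad
Load 2 — applied couple M₀=8 kN·m at a=9/2 m (b=L-a=3/2):
  θ_2 = (R_Ax²/2 - M_Ax)/EI  [x≤a] with R_A=3/2, M_A=5/2 = ((3/2)·(12/5)²/2 - (5/2)·(12/5))/20000 = -21/250000 rad
Load 3 — point force P=5 kN at a=2 m (b=L-a=4):
  θ_3 = Pa²(L-x)(2bL-(3b+a)(L-x))/(2L³EI)  [x>a] = 5·2²·(6-(12/5))·(2·4·6-(3·4+2)·(6-(12/5)))/(2·6³·20000) = -1/50000 rad
Superposition: θ = Σ θ_i = -21/125000 rad ≈ -0.000168 rad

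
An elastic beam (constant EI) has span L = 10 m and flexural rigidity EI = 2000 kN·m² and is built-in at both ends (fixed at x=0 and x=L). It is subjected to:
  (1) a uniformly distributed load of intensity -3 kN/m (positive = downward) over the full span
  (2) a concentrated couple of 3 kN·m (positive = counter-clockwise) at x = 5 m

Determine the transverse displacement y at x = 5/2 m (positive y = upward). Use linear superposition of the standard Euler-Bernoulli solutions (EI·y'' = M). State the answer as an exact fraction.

Load 1 — uniform load w=-3 kN/m over full span:
  y_1 = -wx²(L-x)²/(24EI) = -(-3)·(5/2)²·(10-(5/2))²/(24·2000) = 45/2048 m
Load 2 — applied couple M₀=3 kN·m at a=5 m (b=L-a=5):
  y_2 = (R_Ax³/6 - M_Ax²/2)/EI  [x≤a] with R_A=9/20, M_A=3/4 = ((9/20)·(5/2)³/6 - (3/4)·(5/2)²/2)/2000 = -3/5120 m
Superposition: y = Σ y_i = 219/10240 m ≈ 0.021387 m

y(5/2) = 219/10240 m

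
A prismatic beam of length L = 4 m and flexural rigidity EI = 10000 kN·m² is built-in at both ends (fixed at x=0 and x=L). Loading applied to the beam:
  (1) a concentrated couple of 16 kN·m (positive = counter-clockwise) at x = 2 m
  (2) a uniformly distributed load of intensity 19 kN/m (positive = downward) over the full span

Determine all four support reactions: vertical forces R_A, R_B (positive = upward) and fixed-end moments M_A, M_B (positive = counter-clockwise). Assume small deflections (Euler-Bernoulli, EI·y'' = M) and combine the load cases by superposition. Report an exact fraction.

R_A = 44 kN, M_A = 88/3 kN·m, R_B = 32 kN, M_B = -64/3 kN·m

Load 1 — applied couple M₀=16 kN·m at a=2 m (b=L-a=2):
  R_A = 6M₀ab/L³ = 6·16·2·2/4³ = 6 kN
  M_A = M₀b(2a-b)/L² = 16·2·(2·2-2)/4² = 4 kN·m
  R_B = -6M₀ab/L³ = -6·16·2·2/4³ = -6 kN
  M_B = M₀a(2b-a)/L² = 16·2·(2·2-2)/4² = 4 kN·m
Load 2 — uniform load w=19 kN/m over full span:
  R_A = wL/2 = 19·4/2 = 38 kN
  M_A = wL²/12 = 19·4²/12 = 76/3 kN·m
  R_B = wL/2 = 19·4/2 = 38 kN
  M_B = -wL²/12 = -19·4²/12 = -76/3 kN·m
Superposition: R_A = 44 kN, M_A = 88/3 kN·m, R_B = 32 kN, M_B = -64/3 kN·m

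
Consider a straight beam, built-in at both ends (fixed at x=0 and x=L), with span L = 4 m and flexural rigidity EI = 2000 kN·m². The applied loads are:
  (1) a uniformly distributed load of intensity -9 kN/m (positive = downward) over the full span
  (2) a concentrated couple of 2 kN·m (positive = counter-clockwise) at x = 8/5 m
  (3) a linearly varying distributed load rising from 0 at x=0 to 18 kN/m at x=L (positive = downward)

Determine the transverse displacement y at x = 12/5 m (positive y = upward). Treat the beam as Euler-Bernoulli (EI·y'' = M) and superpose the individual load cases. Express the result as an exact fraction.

Load 1 — uniform load w=-9 kN/m over full span:
  y_1 = -wx²(L-x)²/(24EI) = -(-9)·(12/5)²·(4-(12/5))²/(24·2000) = 216/78125 m
Load 2 — applied couple M₀=2 kN·m at a=8/5 m (b=L-a=12/5):
  y_2 = (R_Ax³/6 - M_Ax²/2 - M₀(x-a)²/2)/EI  [x>a] with R_A=18/25, M_A=6/25 = ((18/25)·(12/5)³/6 - (6/25)·(12/5)²/2 - 2·((12/5)-(8/5))²/2)/2000 = 64/390625 m
Load 3 — triangular load w₀=18 kN/m (0→w₀ over full span):
  y_3 = -w₀x²(L-x)²(x+2L)/(120LEI) = -18·(12/5)²·(4-(12/5))²·((12/5)+2·4)/(120·4·2000) = -5616/1953125 m
Superposition: y = Σ y_i = 104/1953125 m ≈ 0.000053 m

y(12/5) = 104/1953125 m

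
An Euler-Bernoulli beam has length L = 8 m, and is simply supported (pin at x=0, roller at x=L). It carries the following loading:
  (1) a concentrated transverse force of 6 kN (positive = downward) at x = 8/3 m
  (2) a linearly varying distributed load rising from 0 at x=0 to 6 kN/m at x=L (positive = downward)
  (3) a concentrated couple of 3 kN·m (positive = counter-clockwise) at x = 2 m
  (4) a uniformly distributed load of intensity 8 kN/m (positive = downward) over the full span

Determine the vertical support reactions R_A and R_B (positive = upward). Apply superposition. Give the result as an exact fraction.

R_A = 355/8 kN, R_B = 397/8 kN

Load 1 — point force P=6 kN at a=8/3 m (b=L-a=16/3):
  R_A = Pb/L = 6·(16/3)/8 = 4 kN
  R_B = Pa/L = 6·(8/3)/8 = 2 kN
Load 2 — triangular load w₀=6 kN/m (0→w₀ over full span):
  R_A = w₀L/6 = 6·8/6 = 8 kN
  R_B = w₀L/3 = 6·8/3 = 16 kN
Load 3 — applied couple M₀=3 kN·m at a=2 m (b=L-a=6):
  R_A = M₀/L = 3/8 kN
  R_B = -M₀/L = -3/8 kN
Load 4 — uniform load w=8 kN/m over full span:
  R_A = wL/2 = 8·8/2 = 32 kN
  R_B = wL/2 = 8·8/2 = 32 kN
Superposition: R_A = 355/8 kN, R_B = 397/8 kN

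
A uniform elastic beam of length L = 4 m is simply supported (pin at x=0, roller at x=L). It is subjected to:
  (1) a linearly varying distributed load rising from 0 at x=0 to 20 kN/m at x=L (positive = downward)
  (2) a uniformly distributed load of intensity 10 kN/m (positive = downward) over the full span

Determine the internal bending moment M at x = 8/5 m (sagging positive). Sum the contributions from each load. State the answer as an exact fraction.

Load 1 — triangular load w₀=20 kN/m (0→w₀ over full span):
  M_1 = w₀Lx/6 - w₀x³/(6L) = 20·4·(8/5)/6 - 20·(8/5)³/(6·4) = 448/25 kN·m
Load 2 — uniform load w=10 kN/m over full span:
  M_2 = wx(L-x)/2 = 10·(8/5)·(4-(8/5))/2 = 96/5 kN·m
Superposition: M = Σ M_i = 928/25 kN·m ≈ 37.120000 kN·m

M(8/5) = 928/25 kN·m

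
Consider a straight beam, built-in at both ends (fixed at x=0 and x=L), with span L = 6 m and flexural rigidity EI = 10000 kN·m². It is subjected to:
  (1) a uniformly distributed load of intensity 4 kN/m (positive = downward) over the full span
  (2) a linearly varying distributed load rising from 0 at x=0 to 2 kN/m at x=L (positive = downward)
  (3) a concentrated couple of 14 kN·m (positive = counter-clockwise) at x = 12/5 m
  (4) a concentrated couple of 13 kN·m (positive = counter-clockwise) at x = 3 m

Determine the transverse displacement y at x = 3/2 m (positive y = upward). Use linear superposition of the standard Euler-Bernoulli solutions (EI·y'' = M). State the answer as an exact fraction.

Load 1 — uniform load w=4 kN/m over full span:
  y_1 = -wx²(L-x)²/(24EI) = -4·(3/2)²·(6-(3/2))²/(24·10000) = -243/320000 m
Load 2 — triangular load w₀=2 kN/m (0→w₀ over full span):
  y_2 = -w₀x²(L-x)²(x+2L)/(120LEI) = -2·(3/2)²·(6-(3/2))²·((3/2)+2·6)/(120·6·10000) = -2187/12800000 m
Load 3 — applied couple M₀=14 kN·m at a=12/5 m (b=L-a=18/5):
  y_3 = (R_Ax³/6 - M_Ax²/2)/EI  [x≤a] with R_A=84/25, M_A=42/25 = ((84/25)·(3/2)³/6 - (42/25)·(3/2)²/2)/10000 = 0 m
Load 4 — applied couple M₀=13 kN·m at a=3 m (b=L-a=3):
  y_4 = (R_Ax³/6 - M_Ax²/2)/EI  [x≤a] with R_A=13/4, M_A=13/4 = ((13/4)·(3/2)³/6 - (13/4)·(3/2)²/2)/10000 = -117/640000 m
Superposition: y = Σ y_i = -14247/12800000 m ≈ -0.001113 m

y(3/2) = -14247/12800000 m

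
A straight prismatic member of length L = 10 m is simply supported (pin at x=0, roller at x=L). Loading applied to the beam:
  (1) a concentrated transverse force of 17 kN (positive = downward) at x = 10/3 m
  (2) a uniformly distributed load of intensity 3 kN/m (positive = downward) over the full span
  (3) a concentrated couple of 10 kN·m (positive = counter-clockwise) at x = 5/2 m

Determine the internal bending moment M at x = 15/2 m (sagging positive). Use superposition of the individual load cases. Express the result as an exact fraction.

Load 1 — point force P=17 kN at a=10/3 m (b=L-a=20/3):
  M_1 = Pa(L-x)/L  [x>a] = 17·(10/3)·(10-(15/2))/10 = 85/6 kN·m
Load 2 — uniform load w=3 kN/m over full span:
  M_2 = wx(L-x)/2 = 3·(15/2)·(10-(15/2))/2 = 225/8 kN·m
Load 3 — applied couple M₀=10 kN·m at a=5/2 m (b=L-a=15/2):
  M_3 = M₀x/L - M₀  [x>a] = 10·(15/2)/10 - 10 = -5/2 kN·m
Superposition: M = Σ M_i = 955/24 kN·m ≈ 39.791667 kN·m

M(15/2) = 955/24 kN·m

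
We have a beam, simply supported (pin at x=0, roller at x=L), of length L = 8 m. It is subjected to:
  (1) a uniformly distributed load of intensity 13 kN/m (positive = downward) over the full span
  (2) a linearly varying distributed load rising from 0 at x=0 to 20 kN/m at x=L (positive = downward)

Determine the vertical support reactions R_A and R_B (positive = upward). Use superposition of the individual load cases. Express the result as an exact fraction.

Load 1 — uniform load w=13 kN/m over full span:
  R_A = wL/2 = 13·8/2 = 52 kN
  R_B = wL/2 = 13·8/2 = 52 kN
Load 2 — triangular load w₀=20 kN/m (0→w₀ over full span):
  R_A = w₀L/6 = 20·8/6 = 80/3 kN
  R_B = w₀L/3 = 20·8/3 = 160/3 kN
Superposition: R_A = 236/3 kN, R_B = 316/3 kN

R_A = 236/3 kN, R_B = 316/3 kN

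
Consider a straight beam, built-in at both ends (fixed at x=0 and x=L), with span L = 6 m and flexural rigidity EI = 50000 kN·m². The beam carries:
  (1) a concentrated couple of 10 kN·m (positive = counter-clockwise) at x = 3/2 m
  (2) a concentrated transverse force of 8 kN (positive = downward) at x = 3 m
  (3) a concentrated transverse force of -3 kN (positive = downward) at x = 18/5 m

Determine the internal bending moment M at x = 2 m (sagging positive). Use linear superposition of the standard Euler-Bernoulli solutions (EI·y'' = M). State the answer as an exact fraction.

Load 1 — applied couple M₀=10 kN·m at a=3/2 m (b=L-a=9/2):
  M_1 = R_Ax - M_A - M₀  [x>a] with R_A=15/8, M_A=-15/8 = (15/8)·2 - (-15/8) - 10 = -35/8 kN·m
Load 2 — point force P=8 kN at a=3 m (b=L-a=3):
  M_2 = Pb²(3a+b)x/L³ - Pab²/L²  [x≤a] = 8·3²·(3·3+3)·2/6³ - 8·3·3²/6² = 2 kN·m
Load 3 — point force P=-3 kN at a=18/5 m (b=L-a=12/5):
  M_3 = Pb²(3a+b)x/L³ - Pab²/L²  [x≤a] = (-3)·(12/5)²·(3·(18/5)+(12/5))·2/6³ - (-3)·(18/5)·(12/5)²/6² = -48/125 kN·m
Superposition: M = Σ M_i = -2759/1000 kN·m ≈ -2.759000 kN·m

M(2) = -2759/1000 kN·m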